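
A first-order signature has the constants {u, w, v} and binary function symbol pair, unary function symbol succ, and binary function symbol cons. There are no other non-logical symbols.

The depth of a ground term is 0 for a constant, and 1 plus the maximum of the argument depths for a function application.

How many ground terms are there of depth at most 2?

Let N_k count ground terms of depth at most k. Each non-constant term of depth ≤ k is some function symbol applied to depth-≤(k−1) arguments, giving N_k = 3 + N_{k-1}^2 + N_{k-1} + N_{k-1}^2.
N_0 = 3
N_1 = 3 + 3^2 + 3 + 3^2 = 24
N_2 = 3 + 24^2 + 24 + 24^2 = 1179

1179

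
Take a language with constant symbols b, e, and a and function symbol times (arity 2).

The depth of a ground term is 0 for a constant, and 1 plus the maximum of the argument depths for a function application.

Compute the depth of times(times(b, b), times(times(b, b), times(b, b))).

depth(times(b, b)) = 1 + max(0, 0) = 1
depth(times(times(b, b), times(b, b))) = 1 + max(1, 1) = 2
depth(times(times(b, b), times(times(b, b), times(b, b)))) = 1 + max(1, 2) = 3

3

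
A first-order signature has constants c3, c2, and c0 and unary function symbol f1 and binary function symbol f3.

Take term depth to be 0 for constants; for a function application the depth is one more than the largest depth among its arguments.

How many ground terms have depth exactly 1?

12

Let N_k count ground terms of depth at most k. Each non-constant term of depth ≤ k is some function symbol applied to depth-≤(k−1) arguments, giving N_k = 3 + N_{k-1} + N_{k-1}^2.
N_0 = 3
N_1 = 3 + 3 + 3^2 = 15
Terms of depth exactly 1: N_1 − N_0 = 15 − 3 = 12.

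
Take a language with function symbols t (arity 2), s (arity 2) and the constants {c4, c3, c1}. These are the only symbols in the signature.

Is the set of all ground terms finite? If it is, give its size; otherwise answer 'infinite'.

infinite

The signature has at least one function symbol (t, arity 2) and at least one constant (c4).
Iterating t gives infinitely many distinct ground terms: c4, t(c4, c4), t(t(c4, c4), t(c4, c4)), ...
So the Herbrand universe is infinite.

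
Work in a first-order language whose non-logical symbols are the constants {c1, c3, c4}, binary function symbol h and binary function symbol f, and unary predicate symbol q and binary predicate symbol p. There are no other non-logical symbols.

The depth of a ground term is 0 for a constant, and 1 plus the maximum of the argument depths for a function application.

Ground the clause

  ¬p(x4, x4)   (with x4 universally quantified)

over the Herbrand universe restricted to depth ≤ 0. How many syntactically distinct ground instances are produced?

Ground terms of depth ≤ 0:
  Write N_k for the number of ground terms of depth ≤ k. A term of depth ≤ k is either a constant or a function symbol applied to arguments of depth ≤ k−1, so N_k = 3 + N_{k-1}^2 + N_{k-1}^2.
  N_0 = 3
  Explicitly: c1, c3, c4.
So there are 3 ground terms available for substitution.
The variable x4 ranges independently over the available ground terms, and distinct assignments produce distinct instances.
Number of ground instances = 3.

3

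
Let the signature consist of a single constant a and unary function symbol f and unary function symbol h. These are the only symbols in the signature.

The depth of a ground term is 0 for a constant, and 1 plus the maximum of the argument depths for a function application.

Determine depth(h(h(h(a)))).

3

depth(h(a)) = 1 + depth(a) = 1 + 0 = 1
depth(h(h(a))) = 1 + depth(h(a)) = 1 + 1 = 2
depth(h(h(h(a)))) = 1 + depth(h(h(a))) = 1 + 2 = 3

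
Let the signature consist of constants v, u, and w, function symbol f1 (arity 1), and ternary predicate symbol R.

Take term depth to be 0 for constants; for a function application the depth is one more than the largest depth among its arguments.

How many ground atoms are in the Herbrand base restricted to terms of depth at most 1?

216

First count ground terms of depth ≤ 1.
Count level by level. With function symbols f1/1, the terms of depth ≤ k are the 3 constants together with each function applied to depth-≤(k−1) tuples, so N_k = 3 + N_{k-1}.
N_0 = 3
N_1 = 3 + 3 = 6
So |H| = 6.
A ground atom is a predicate applied to a tuple of terms from H, so the count is the sum over predicates of |H|^arity:
  R: 6^3 = 216
Total ground atoms: 216.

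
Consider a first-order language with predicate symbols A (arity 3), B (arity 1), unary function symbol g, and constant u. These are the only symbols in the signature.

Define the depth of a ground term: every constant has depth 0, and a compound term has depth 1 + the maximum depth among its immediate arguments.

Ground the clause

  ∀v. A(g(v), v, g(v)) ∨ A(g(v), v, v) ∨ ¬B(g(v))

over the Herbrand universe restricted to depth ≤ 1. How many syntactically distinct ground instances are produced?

2

Ground terms of depth ≤ 1:
  Let N_k count ground terms of depth at most k. Each non-constant term of depth ≤ k is some function symbol applied to depth-≤(k−1) arguments, giving N_k = 1 + N_{k-1}.
  N_0 = 1
  N_1 = 1 + 1 = 2
So there are 2 ground terms available for substitution.
The body mentions the single quantified variable v; since ground terms form a free algebra, no two substitutions collapse to the same formula.
Number of ground instances = 2.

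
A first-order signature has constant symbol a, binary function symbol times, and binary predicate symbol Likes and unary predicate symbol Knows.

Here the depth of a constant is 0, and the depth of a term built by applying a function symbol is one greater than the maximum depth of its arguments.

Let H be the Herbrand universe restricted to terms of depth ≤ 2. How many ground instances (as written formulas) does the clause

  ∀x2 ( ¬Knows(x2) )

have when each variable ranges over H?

5

Ground terms of depth ≤ 2:
  Count level by level. With function symbols times/2, the terms of depth ≤ k are the 1 constant together with each function applied to depth-≤(k−1) tuples, so N_k = 1 + N_{k-1}^2.
  N_0 = 1
  N_1 = 1 + 1^2 = 2
  N_2 = 1 + 2^2 = 5
So there are 5 ground terms available for substitution.
There is 1 variable to instantiate (x2),  occurring in at least one literal, so different choices give different ground instances.
Number of ground instances = 5.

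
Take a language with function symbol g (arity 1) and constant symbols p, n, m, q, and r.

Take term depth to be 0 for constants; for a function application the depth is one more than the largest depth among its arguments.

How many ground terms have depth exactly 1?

If N_k denotes the number of depth-≤k ground terms, the 5 constants give N_0 = 5, and each function symbol of arity r contributes N_{k-1}^r new terms at level k: N_k = 5 + N_{k-1}.
N_0 = 5
N_1 = 5 + 5 = 10
Terms of depth exactly 1: N_1 − N_0 = 10 − 5 = 5.

5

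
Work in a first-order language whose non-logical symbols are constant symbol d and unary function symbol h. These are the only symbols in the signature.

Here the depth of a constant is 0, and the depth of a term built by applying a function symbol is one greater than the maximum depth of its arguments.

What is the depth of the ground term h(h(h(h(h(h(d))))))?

6

depth(h(d)) = 1 + depth(d) = 1 + 0 = 1
depth(h(h(d))) = 1 + depth(h(d)) = 1 + 1 = 2
depth(h(h(h(d)))) = 1 + depth(h(h(d))) = 1 + 2 = 3
depth(h(h(h(h(d))))) = 1 + depth(h(h(h(d)))) = 1 + 3 = 4
depth(h(h(h(h(h(d)))))) = 1 + depth(h(h(h(h(d))))) = 1 + 4 = 5
depth(h(h(h(h(h(h(d))))))) = 1 + depth(h(h(h(h(h(d)))))) = 1 + 5 = 6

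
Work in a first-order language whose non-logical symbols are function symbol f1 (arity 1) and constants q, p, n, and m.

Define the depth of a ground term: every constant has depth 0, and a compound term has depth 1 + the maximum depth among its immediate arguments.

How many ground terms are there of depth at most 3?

Let N_k = |{terms of depth ≤ k}|. Then N_0 = 4 and N_k = 4 + N_{k-1} for k ≥ 1 (one summand per function symbol, arity giving the exponent).
N_0 = 4
N_1 = 4 + 4 = 8
N_2 = 4 + 8 = 12
N_3 = 4 + 12 = 16

16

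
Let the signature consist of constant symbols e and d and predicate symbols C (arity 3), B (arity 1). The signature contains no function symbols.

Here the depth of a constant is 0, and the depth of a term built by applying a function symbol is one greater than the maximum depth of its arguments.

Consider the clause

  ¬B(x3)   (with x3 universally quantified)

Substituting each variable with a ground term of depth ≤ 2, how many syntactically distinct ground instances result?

2

Ground terms of depth ≤ 2:
  With no function symbols every ground term is a constant, so there are exactly 2 ground terms at every depth bound.
  N_0 = 2
  N_1 = 2
  N_2 = 2
  Explicitly: e, d.
So there are 2 ground terms available for substitution.
The body mentions the single quantified variable x3; since ground terms form a free algebra, no two substitutions collapse to the same formula.
Number of ground instances = 2.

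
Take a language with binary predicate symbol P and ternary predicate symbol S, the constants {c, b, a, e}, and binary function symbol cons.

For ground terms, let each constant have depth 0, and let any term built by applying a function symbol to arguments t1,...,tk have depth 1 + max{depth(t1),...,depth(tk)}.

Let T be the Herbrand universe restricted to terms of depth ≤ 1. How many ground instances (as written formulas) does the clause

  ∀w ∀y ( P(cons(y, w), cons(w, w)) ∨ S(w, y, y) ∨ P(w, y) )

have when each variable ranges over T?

Ground terms of depth ≤ 1:
  Let N_k count ground terms of depth at most k. Each non-constant term of depth ≤ k is some function symbol applied to depth-≤(k−1) arguments, giving N_k = 4 + N_{k-1}^2.
  N_0 = 4
  N_1 = 4 + 4^2 = 20
So there are 20 ground terms available for substitution.
There are 2 variables to instantiate (w, y), each occurring in at least one literal, so different choices give different ground instances.
Number of ground instances = 20^2 = 400.

400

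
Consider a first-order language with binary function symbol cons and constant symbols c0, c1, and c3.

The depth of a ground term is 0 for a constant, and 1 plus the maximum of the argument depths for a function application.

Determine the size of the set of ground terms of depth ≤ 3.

21612

If N_k denotes the number of depth-≤k ground terms, the 3 constants give N_0 = 3, and each function symbol of arity r contributes N_{k-1}^r new terms at level k: N_k = 3 + N_{k-1}^2.
N_0 = 3
N_1 = 3 + 3^2 = 12
N_2 = 3 + 12^2 = 147
N_3 = 3 + 147^2 = 21612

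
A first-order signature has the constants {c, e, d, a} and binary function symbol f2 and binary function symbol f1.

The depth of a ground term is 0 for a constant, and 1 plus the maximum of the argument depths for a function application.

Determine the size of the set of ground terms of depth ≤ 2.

2596

If N_k denotes the number of depth-≤k ground terms, the 4 constants give N_0 = 4, and each function symbol of arity r contributes N_{k-1}^r new terms at level k: N_k = 4 + N_{k-1}^2 + N_{k-1}^2.
N_0 = 4
N_1 = 4 + 4^2 + 4^2 = 36
N_2 = 4 + 36^2 + 36^2 = 2596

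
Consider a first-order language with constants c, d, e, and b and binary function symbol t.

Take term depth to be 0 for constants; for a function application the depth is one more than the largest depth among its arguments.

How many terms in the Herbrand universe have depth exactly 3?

Let N_k count ground terms of depth at most k. Each non-constant term of depth ≤ k is some function symbol applied to depth-≤(k−1) arguments, giving N_k = 4 + N_{k-1}^2.
N_0 = 4
N_1 = 4 + 4^2 = 20
N_2 = 4 + 20^2 = 404
N_3 = 4 + 404^2 = 163220
Terms of depth exactly 3: N_3 − N_2 = 163220 − 404 = 162816.

162816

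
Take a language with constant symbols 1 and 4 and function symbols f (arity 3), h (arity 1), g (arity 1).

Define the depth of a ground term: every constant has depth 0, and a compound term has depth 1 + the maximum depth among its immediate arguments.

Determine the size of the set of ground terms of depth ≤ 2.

Write N_k for the number of ground terms of depth ≤ k. A term of depth ≤ k is either a constant or a function symbol applied to arguments of depth ≤ k−1, so N_k = 2 + N_{k-1}^3 + N_{k-1} + N_{k-1}.
N_0 = 2
N_1 = 2 + 2^3 + 2 + 2 = 14
N_2 = 2 + 14^3 + 14 + 14 = 2774

2774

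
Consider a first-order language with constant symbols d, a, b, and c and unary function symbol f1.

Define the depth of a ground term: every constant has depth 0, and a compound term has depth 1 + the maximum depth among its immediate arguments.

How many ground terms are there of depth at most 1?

Write N_k for the number of ground terms of depth ≤ k. A term of depth ≤ k is either a constant or a function symbol applied to arguments of depth ≤ k−1, so N_k = 4 + N_{k-1}.
N_0 = 4
N_1 = 4 + 4 = 8
Explicitly: d, a, b, c, f1(d), f1(a), f1(b), f1(c).

8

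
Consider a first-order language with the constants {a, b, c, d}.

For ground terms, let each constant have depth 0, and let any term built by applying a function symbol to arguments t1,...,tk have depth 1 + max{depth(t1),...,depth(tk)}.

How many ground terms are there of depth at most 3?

4

With no function symbols every ground term is a constant, so there are exactly 4 ground terms at every depth bound.
N_0 = 4
N_1 = 4
N_2 = 4
N_3 = 4
Explicitly: a, b, c, d.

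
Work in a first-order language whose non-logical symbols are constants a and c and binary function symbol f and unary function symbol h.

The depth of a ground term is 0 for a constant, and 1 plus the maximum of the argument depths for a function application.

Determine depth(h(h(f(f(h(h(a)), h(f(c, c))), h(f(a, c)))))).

6

depth(h(a)) = 1 + depth(a) = 1 + 0 = 1
depth(h(h(a))) = 1 + depth(h(a)) = 1 + 1 = 2
depth(f(c, c)) = 1 + max(0, 0) = 1
depth(h(f(c, c))) = 1 + depth(f(c, c)) = 1 + 1 = 2
depth(f(h(h(a)), h(f(c, c)))) = 1 + max(2, 2) = 3
depth(f(a, c)) = 1 + max(0, 0) = 1
depth(h(f(a, c))) = 1 + depth(f(a, c)) = 1 + 1 = 2
depth(f(f(h(h(a)), h(f(c, c))), h(f(a, c)))) = 1 + max(3, 2) = 4
depth(h(f(f(h(h(a)), h(f(c, c))), h(f(a, c))))) = 1 + depth(f(f(h(h(a)), h(f(c, c))), h(f(a, c)))) = 1 + 4 = 5
depth(h(h(f(f(h(h(a)), h(f(c, c))), h(f(a, c)))))) = 1 + depth(h(f(f(h(h(a)), h(f(c, c))), h(f(a, c))))) = 1 + 5 = 6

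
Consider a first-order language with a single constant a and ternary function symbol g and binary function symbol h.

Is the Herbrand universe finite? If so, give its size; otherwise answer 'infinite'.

infinite

The signature has at least one function symbol (g, arity 3) and at least one constant (a).
Iterating g gives infinitely many distinct ground terms: a, g(a, a, a), g(g(a, a, a), g(a, a, a), g(a, a, a)), ...
So the Herbrand universe is infinite.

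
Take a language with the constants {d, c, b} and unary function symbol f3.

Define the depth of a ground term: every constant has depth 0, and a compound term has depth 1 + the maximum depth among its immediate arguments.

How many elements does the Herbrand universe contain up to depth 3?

12

Write N_k for the number of ground terms of depth ≤ k. A term of depth ≤ k is either a constant or a function symbol applied to arguments of depth ≤ k−1, so N_k = 3 + N_{k-1}.
N_0 = 3
N_1 = 3 + 3 = 6
N_2 = 3 + 6 = 9
N_3 = 3 + 9 = 12
Explicitly: d, c, b, f3(d), f3(c), f3(b), f3(f3(d)), f3(f3(c)), f3(f3(b)), f3(f3(f3(d))), f3(f3(f3(c))), f3(f3(f3(b))).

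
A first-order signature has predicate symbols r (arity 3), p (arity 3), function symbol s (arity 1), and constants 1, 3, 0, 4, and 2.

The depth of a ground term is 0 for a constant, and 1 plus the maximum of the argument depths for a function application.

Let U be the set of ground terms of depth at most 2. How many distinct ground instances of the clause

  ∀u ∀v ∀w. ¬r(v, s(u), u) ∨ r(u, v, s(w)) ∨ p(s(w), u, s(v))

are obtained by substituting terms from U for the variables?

Ground terms of depth ≤ 2:
  Let N_k count ground terms of depth at most k. Each non-constant term of depth ≤ k is some function symbol applied to depth-≤(k−1) arguments, giving N_k = 5 + N_{k-1}.
  N_0 = 5
  N_1 = 5 + 5 = 10
  N_2 = 5 + 10 = 15
So there are 15 ground terms available for substitution.
There are 3 variables to instantiate (u, v, w), each occurring in at least one literal, so different choices give different ground instances.
Number of ground instances = 15^3 = 3375.

3375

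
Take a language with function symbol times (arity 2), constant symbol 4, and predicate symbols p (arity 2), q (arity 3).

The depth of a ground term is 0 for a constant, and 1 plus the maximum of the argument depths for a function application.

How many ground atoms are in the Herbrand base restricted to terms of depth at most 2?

First count ground terms of depth ≤ 2.
Let N_k count ground terms of depth at most k. Each non-constant term of depth ≤ k is some function symbol applied to depth-≤(k−1) arguments, giving N_k = 1 + N_{k-1}^2.
N_0 = 1
N_1 = 1 + 1^2 = 2
N_2 = 1 + 2^2 = 5
Explicitly: 4, times(4, 4), times(4, times(4, 4)), times(times(4, 4), 4), times(times(4, 4), times(4, 4)).
So |H| = 5.
For each predicate symbol, the number of ground atoms is |H| raised to its arity; summing:
  p: 5^2 = 25;  q: 5^3 = 125
Total ground atoms: 25 + 125 = 150.

150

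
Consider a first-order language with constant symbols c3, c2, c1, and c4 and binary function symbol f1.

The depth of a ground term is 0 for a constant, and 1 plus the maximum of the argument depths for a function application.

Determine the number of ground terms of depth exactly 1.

16

Count level by level. With function symbols f1/2, the terms of depth ≤ k are the 4 constants together with each function applied to depth-≤(k−1) tuples, so N_k = 4 + N_{k-1}^2.
N_0 = 4
N_1 = 4 + 4^2 = 20
Terms of depth exactly 1: N_1 − N_0 = 20 − 4 = 16.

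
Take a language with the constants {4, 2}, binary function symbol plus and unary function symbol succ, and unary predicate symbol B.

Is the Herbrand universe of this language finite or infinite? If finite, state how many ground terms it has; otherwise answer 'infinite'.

infinite

The signature has at least one function symbol (plus, arity 2) and at least one constant (4).
Iterating plus gives infinitely many distinct ground terms: 4, plus(4, 4), plus(plus(4, 4), plus(4, 4)), ...
So the Herbrand universe is infinite.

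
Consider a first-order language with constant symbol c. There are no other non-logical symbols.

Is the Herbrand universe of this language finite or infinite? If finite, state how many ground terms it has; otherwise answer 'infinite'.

1

There are no function symbols, so the only ground term is the single constant.
The Herbrand universe is {c}, finite with 1 element.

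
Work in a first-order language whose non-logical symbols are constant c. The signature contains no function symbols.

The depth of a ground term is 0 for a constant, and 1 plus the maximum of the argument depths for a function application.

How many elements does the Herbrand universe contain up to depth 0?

With no function symbols every ground term is a constant, so there is exactly 1 ground term at every depth bound.
N_0 = 1

1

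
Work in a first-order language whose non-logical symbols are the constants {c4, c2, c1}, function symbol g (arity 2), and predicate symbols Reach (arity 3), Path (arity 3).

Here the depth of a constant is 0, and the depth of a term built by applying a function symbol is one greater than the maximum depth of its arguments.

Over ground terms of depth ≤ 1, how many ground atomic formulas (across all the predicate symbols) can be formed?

First count ground terms of depth ≤ 1.
Let N_k = |{terms of depth ≤ k}|. Then N_0 = 3 and N_k = 3 + N_{k-1}^2 for k ≥ 1 (one summand per function symbol, arity giving the exponent).
N_0 = 3
N_1 = 3 + 3^2 = 12
Explicitly: c4, c2, c1, g(c4, c4), g(c4, c2), g(c4, c1), g(c2, c4), g(c2, c2), g(c2, c1), g(c1, c4), g(c1, c2), g(c1, c1).
So |H| = 12.
Ground atoms are formed by filling each argument slot of a predicate with a term from H, so an r-ary predicate gives |H|^r atoms:
  Reach: 12^3 = 1728;  Path: 12^3 = 1728
Total ground atoms: 1728 + 1728 = 3456.

3456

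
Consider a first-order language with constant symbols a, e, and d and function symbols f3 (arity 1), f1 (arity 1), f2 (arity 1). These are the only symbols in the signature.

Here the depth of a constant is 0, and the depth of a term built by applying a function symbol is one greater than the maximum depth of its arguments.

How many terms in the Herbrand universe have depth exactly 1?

Write N_k for the number of ground terms of depth ≤ k. A term of depth ≤ k is either a constant or a function symbol applied to arguments of depth ≤ k−1, so N_k = 3 + N_{k-1} + N_{k-1} + N_{k-1}.
N_0 = 3
N_1 = 3 + 3 + 3 + 3 = 12
Terms of depth exactly 1: N_1 − N_0 = 12 − 3 = 9.

9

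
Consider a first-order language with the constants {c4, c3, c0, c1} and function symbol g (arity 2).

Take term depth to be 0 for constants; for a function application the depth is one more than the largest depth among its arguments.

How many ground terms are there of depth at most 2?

404

If N_k denotes the number of depth-≤k ground terms, the 4 constants give N_0 = 4, and each function symbol of arity r contributes N_{k-1}^r new terms at level k: N_k = 4 + N_{k-1}^2.
N_0 = 4
N_1 = 4 + 4^2 = 20
N_2 = 4 + 20^2 = 404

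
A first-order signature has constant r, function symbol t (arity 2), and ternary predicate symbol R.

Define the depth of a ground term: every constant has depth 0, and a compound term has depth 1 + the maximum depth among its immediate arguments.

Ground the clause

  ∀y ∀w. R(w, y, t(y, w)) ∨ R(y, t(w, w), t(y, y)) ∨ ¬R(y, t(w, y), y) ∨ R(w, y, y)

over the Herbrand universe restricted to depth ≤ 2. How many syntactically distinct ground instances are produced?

25

Ground terms of depth ≤ 2:
  Let N_k count ground terms of depth at most k. Each non-constant term of depth ≤ k is some function symbol applied to depth-≤(k−1) arguments, giving N_k = 1 + N_{k-1}^2.
  N_0 = 1
  N_1 = 1 + 1^2 = 2
  N_2 = 1 + 2^2 = 5
  Explicitly: r, t(r, r), t(r, t(r, r)), t(t(r, r), r), t(t(r, r), t(r, r)).
So there are 5 ground terms available for substitution.
There are 2 variables to instantiate (y, w), each occurring in at least one literal, so different choices give different ground instances.
Number of ground instances = 5^2 = 25.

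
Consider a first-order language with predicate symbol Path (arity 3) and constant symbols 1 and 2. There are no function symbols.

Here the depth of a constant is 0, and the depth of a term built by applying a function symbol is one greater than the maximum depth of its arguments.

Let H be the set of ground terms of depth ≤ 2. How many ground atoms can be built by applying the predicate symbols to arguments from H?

First count ground terms of depth ≤ 2.
With no function symbols every ground term is a constant, so there are exactly 2 ground terms at every depth bound.
N_0 = 2
N_1 = 2
N_2 = 2
Explicitly: 1, 2.
So |H| = 2.
Each predicate of arity r yields |H|^r ground atoms (one per choice of an r-tuple from H):
  Path: 2^3 = 8
Total ground atoms: 8.

8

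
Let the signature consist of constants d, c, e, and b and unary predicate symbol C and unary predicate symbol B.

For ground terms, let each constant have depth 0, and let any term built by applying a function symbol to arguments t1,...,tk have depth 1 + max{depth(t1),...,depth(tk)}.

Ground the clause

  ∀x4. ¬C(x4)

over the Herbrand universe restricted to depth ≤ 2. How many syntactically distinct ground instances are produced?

4

Ground terms of depth ≤ 2:
  With no function symbols every ground term is a constant, so there are exactly 4 ground terms at every depth bound.
  N_0 = 4
  N_1 = 4
  N_2 = 4
  Explicitly: d, c, e, b.
So there are 4 ground terms available for substitution.
The clause has 1 distinct variable (x4), which appears in the body. In the free term algebra distinct substitutions yield syntactically distinct ground instances.
Number of ground instances = 4.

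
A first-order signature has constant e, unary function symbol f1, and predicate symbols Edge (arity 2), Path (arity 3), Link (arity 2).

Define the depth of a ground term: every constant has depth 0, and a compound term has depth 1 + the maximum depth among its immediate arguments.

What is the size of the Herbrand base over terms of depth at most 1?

First count ground terms of depth ≤ 1.
Let N_k count ground terms of depth at most k. Each non-constant term of depth ≤ k is some function symbol applied to depth-≤(k−1) arguments, giving N_k = 1 + N_{k-1}.
N_0 = 1
N_1 = 1 + 1 = 2
Explicitly: e, f1(e).
So |H| = 2.
Ground atoms are formed by filling each argument slot of a predicate with a term from H, so an r-ary predicate gives |H|^r atoms:
  Edge: 2^2 = 4;  Path: 2^3 = 8;  Link: 2^2 = 4
Total ground atoms: 4 + 8 + 4 = 16.

16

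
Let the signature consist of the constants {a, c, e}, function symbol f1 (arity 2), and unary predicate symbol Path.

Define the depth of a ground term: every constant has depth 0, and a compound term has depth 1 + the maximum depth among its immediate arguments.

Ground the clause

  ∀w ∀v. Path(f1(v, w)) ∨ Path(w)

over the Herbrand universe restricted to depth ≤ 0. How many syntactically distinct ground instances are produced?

Ground terms of depth ≤ 0:
  Write N_k for the number of ground terms of depth ≤ k. A term of depth ≤ k is either a constant or a function symbol applied to arguments of depth ≤ k−1, so N_k = 3 + N_{k-1}^2.
  N_0 = 3
So there are 3 ground terms available for substitution.
There are 2 variables to instantiate (w, v), each occurring in at least one literal, so different choices give different ground instances.
Number of ground instances = 3^2 = 9.

9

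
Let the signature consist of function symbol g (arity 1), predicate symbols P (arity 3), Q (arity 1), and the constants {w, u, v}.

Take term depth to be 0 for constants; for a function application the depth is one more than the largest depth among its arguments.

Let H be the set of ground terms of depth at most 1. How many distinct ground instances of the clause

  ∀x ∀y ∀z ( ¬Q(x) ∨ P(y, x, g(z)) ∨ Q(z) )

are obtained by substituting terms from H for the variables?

216

Ground terms of depth ≤ 1:
  Let N_k = |{terms of depth ≤ k}|. Then N_0 = 3 and N_k = 3 + N_{k-1} for k ≥ 1 (one summand per function symbol, arity giving the exponent).
  N_0 = 3
  N_1 = 3 + 3 = 6
  Explicitly: w, u, v, g(w), g(u), g(v).
So there are 6 ground terms available for substitution.
The body mentions every one of the 3 quantified variables; since ground terms form a free algebra, no two substitutions collapse to the same formula.
Number of ground instances = 6^3 = 216.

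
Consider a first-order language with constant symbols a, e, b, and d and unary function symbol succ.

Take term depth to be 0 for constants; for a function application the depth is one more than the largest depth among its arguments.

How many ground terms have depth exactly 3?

Write N_k for the number of ground terms of depth ≤ k. A term of depth ≤ k is either a constant or a function symbol applied to arguments of depth ≤ k−1, so N_k = 4 + N_{k-1}.
N_0 = 4
N_1 = 4 + 4 = 8
N_2 = 4 + 8 = 12
N_3 = 4 + 12 = 16
Terms of depth exactly 3: N_3 − N_2 = 16 − 12 = 4.

4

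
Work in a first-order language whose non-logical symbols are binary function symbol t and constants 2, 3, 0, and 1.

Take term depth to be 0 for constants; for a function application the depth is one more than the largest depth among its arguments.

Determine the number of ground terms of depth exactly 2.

384

If N_k denotes the number of depth-≤k ground terms, the 4 constants give N_0 = 4, and each function symbol of arity r contributes N_{k-1}^r new terms at level k: N_k = 4 + N_{k-1}^2.
N_0 = 4
N_1 = 4 + 4^2 = 20
N_2 = 4 + 20^2 = 404
Terms of depth exactly 2: N_2 − N_1 = 404 − 20 = 384.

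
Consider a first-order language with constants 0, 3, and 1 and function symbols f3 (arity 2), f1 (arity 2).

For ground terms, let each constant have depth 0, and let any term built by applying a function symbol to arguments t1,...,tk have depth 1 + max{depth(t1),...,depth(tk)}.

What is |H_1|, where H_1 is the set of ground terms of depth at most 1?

21

Write N_k for the number of ground terms of depth ≤ k. A term of depth ≤ k is either a constant or a function symbol applied to arguments of depth ≤ k−1, so N_k = 3 + N_{k-1}^2 + N_{k-1}^2.
N_0 = 3
N_1 = 3 + 3^2 + 3^2 = 21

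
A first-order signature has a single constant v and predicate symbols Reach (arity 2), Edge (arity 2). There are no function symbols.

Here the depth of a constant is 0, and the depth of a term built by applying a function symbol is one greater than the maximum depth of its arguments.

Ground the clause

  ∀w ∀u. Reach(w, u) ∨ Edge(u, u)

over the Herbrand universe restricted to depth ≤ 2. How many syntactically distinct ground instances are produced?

1

Ground terms of depth ≤ 2:
  With no function symbols every ground term is a constant, so there is exactly 1 ground term at every depth bound.
  N_0 = 1
  N_1 = 1
  N_2 = 1
  Explicitly: v.
So there is exactly 1 ground term available for substitution.
There are 2 variables to instantiate (w, u), each occurring in at least one literal, so different choices give different ground instances.
Number of ground instances = 1^2 = 1.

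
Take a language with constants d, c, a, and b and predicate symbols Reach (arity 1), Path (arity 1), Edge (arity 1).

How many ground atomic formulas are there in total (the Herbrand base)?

12

With no function symbols, the Herbrand universe is just the 4 constants.
Ground atoms per predicate: Reach: 4, Path: 4, Edge: 4.
Herbrand base size = 4 + 4 + 4 = 12.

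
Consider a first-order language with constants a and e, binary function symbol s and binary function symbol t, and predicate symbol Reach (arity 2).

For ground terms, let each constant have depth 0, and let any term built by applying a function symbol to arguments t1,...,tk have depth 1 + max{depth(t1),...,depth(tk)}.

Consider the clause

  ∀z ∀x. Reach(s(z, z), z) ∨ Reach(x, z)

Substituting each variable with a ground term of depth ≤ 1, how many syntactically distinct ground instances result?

Ground terms of depth ≤ 1:
  Let N_k count ground terms of depth at most k. Each non-constant term of depth ≤ k is some function symbol applied to depth-≤(k−1) arguments, giving N_k = 2 + N_{k-1}^2 + N_{k-1}^2.
  N_0 = 2
  N_1 = 2 + 2^2 + 2^2 = 10
  Explicitly: a, e, s(a, a), s(a, e), s(e, a), s(e, e), t(a, a), t(a, e), t(e, a), t(e, e).
So there are 10 ground terms available for substitution.
There are 2 variables to instantiate (z, x), each occurring in at least one literal, so different choices give different ground instances.
Number of ground instances = 10^2 = 100.

100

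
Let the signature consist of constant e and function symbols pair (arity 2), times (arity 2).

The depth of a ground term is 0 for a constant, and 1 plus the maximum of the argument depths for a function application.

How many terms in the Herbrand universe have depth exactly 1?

2

Write N_k for the number of ground terms of depth ≤ k. A term of depth ≤ k is either a constant or a function symbol applied to arguments of depth ≤ k−1, so N_k = 1 + N_{k-1}^2 + N_{k-1}^2.
N_0 = 1
N_1 = 1 + 1^2 + 1^2 = 3
Terms of depth exactly 1: N_1 − N_0 = 3 − 1 = 2.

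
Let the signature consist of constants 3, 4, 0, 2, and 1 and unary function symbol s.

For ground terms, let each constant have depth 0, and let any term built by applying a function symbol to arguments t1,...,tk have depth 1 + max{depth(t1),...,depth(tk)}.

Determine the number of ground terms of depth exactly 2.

5

If N_k denotes the number of depth-≤k ground terms, the 5 constants give N_0 = 5, and each function symbol of arity r contributes N_{k-1}^r new terms at level k: N_k = 5 + N_{k-1}.
N_0 = 5
N_1 = 5 + 5 = 10
N_2 = 5 + 10 = 15
Terms of depth exactly 2: N_2 − N_1 = 15 − 10 = 5.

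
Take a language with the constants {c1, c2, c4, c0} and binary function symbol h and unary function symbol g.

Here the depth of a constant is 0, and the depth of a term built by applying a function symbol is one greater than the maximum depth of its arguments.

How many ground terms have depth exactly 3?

Let N_k count ground terms of depth at most k. Each non-constant term of depth ≤ k is some function symbol applied to depth-≤(k−1) arguments, giving N_k = 4 + N_{k-1}^2 + N_{k-1}.
N_0 = 4
N_1 = 4 + 4^2 + 4 = 24
N_2 = 4 + 24^2 + 24 = 604
N_3 = 4 + 604^2 + 604 = 365424
Terms of depth exactly 3: N_3 − N_2 = 365424 − 604 = 364820.

364820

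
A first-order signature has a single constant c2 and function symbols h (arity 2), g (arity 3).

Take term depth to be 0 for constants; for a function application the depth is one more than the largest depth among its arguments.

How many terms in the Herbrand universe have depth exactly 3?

51986

Count level by level. With function symbols h/2, g/3, the terms of depth ≤ k are the 1 constant together with each function applied to depth-≤(k−1) tuples, so N_k = 1 + N_{k-1}^2 + N_{k-1}^3.
N_0 = 1
N_1 = 1 + 1^2 + 1^3 = 3
N_2 = 1 + 3^2 + 3^3 = 37
N_3 = 1 + 37^2 + 37^3 = 52023
Terms of depth exactly 3: N_3 − N_2 = 52023 − 37 = 51986.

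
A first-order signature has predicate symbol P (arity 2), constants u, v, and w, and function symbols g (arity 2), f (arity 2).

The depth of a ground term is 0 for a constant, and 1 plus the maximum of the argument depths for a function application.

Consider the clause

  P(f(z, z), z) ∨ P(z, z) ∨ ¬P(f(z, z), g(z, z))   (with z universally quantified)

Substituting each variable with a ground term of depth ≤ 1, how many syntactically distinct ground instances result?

Ground terms of depth ≤ 1:
  Count level by level. With function symbols g/2, f/2, the terms of depth ≤ k are the 3 constants together with each function applied to depth-≤(k−1) tuples, so N_k = 3 + N_{k-1}^2 + N_{k-1}^2.
  N_0 = 3
  N_1 = 3 + 3^2 + 3^2 = 21
So there are 21 ground terms available for substitution.
The body mentions the single quantified variable z; since ground terms form a free algebra, no two substitutions collapse to the same formula.
Number of ground instances = 21.

21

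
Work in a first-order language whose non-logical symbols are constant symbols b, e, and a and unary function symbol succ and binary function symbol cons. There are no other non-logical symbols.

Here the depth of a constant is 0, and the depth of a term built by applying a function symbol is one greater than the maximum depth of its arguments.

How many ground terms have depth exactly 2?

228

Let N_k count ground terms of depth at most k. Each non-constant term of depth ≤ k is some function symbol applied to depth-≤(k−1) arguments, giving N_k = 3 + N_{k-1} + N_{k-1}^2.
N_0 = 3
N_1 = 3 + 3 + 3^2 = 15
N_2 = 3 + 15 + 15^2 = 243
Terms of depth exactly 2: N_2 − N_1 = 243 − 15 = 228.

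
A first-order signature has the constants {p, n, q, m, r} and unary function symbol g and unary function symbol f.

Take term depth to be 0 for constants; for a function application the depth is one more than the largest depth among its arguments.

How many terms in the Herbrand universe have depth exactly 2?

Let N_k = |{terms of depth ≤ k}|. Then N_0 = 5 and N_k = 5 + N_{k-1} + N_{k-1} for k ≥ 1 (one summand per function symbol, arity giving the exponent).
N_0 = 5
N_1 = 5 + 5 + 5 = 15
N_2 = 5 + 15 + 15 = 35
Terms of depth exactly 2: N_2 − N_1 = 35 − 15 = 20.

20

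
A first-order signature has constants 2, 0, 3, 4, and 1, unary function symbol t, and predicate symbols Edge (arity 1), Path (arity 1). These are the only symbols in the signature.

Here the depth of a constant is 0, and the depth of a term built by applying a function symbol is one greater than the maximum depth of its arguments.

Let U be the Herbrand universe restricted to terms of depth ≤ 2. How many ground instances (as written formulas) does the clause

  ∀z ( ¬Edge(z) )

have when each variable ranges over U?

15

Ground terms of depth ≤ 2:
  Let N_k count ground terms of depth at most k. Each non-constant term of depth ≤ k is some function symbol applied to depth-≤(k−1) arguments, giving N_k = 5 + N_{k-1}.
  N_0 = 5
  N_1 = 5 + 5 = 10
  N_2 = 5 + 10 = 15
So there are 15 ground terms available for substitution.
There is 1 variable to instantiate (z),  occurring in at least one literal, so different choices give different ground instances.
Number of ground instances = 15.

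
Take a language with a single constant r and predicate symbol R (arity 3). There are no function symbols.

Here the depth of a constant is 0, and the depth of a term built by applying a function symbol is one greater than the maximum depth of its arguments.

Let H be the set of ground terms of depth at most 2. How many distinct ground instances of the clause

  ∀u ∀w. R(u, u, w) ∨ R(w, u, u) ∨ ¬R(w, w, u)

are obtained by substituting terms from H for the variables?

1

Ground terms of depth ≤ 2:
  With no function symbols every ground term is a constant, so there is exactly 1 ground term at every depth bound.
  N_0 = 1
  N_1 = 1
  N_2 = 1
  Explicitly: r.
So there is exactly 1 ground term available for substitution.
The body mentions every one of the 2 quantified variables; since ground terms form a free algebra, no two substitutions collapse to the same formula.
Number of ground instances = 1^2 = 1.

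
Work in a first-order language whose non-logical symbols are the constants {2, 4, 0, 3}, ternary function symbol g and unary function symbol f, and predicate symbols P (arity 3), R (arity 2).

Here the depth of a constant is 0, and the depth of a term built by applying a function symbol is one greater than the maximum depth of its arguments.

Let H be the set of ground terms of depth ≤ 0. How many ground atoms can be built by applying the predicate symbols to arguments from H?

First count ground terms of depth ≤ 0.
Count level by level. With function symbols g/3, f/1, the terms of depth ≤ k are the 4 constants together with each function applied to depth-≤(k−1) tuples, so N_k = 4 + N_{k-1}^3 + N_{k-1}.
N_0 = 4
Explicitly: 2, 4, 0, 3.
So |H| = 4.
Ground atoms are formed by filling each argument slot of a predicate with a term from H, so an r-ary predicate gives |H|^r atoms:
  P: 4^3 = 64;  R: 4^2 = 16
Total ground atoms: 64 + 16 = 80.

80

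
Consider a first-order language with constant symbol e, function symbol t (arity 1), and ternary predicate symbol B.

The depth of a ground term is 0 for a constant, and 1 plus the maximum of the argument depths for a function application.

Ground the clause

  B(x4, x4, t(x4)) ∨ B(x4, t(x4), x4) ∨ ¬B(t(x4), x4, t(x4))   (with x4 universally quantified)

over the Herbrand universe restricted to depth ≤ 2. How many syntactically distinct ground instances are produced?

Ground terms of depth ≤ 2:
  Count level by level. With function symbols t/1, the terms of depth ≤ k are the 1 constant together with each function applied to depth-≤(k−1) tuples, so N_k = 1 + N_{k-1}.
  N_0 = 1
  N_1 = 1 + 1 = 2
  N_2 = 1 + 2 = 3
So there are 3 ground terms available for substitution.
There is 1 variable to instantiate (x4),  occurring in at least one literal, so different choices give different ground instances.
Number of ground instances = 3.

3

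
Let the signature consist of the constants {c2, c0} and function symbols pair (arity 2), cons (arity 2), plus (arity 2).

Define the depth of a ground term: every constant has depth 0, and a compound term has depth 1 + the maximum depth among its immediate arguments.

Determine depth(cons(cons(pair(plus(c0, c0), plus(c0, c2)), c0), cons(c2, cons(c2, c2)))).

4

depth(plus(c0, c0)) = 1 + max(0, 0) = 1
depth(plus(c0, c2)) = 1 + max(0, 0) = 1
depth(pair(plus(c0, c0), plus(c0, c2))) = 1 + max(1, 1) = 2
depth(cons(pair(plus(c0, c0), plus(c0, c2)), c0)) = 1 + max(2, 0) = 3
depth(cons(c2, c2)) = 1 + max(0, 0) = 1
depth(cons(c2, cons(c2, c2))) = 1 + max(0, 1) = 2
depth(cons(cons(pair(plus(c0, c0), plus(c0, c2)), c0), cons(c2, cons(c2, c2)))) = 1 + max(3, 2) = 4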